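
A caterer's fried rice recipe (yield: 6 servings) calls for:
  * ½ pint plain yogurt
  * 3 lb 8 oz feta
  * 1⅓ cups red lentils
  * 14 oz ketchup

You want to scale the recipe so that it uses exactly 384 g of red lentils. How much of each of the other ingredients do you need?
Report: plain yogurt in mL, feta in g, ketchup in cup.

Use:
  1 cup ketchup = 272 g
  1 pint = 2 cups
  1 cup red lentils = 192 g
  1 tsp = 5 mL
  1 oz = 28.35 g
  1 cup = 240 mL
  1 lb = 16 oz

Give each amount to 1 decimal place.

The original recipe has 256 g of red lentils, so the scaling factor is 384 ÷ 256 = 3/2 = 1.5.
plain yogurt: 0.5 pint × 3/2 × 2 cup/pint × 240 mL/cup = 360.0 mL
feta: (3 lb + 8 oz = 3.5 lb) × 3/2 × 16 oz/lb × 28.35 g/oz = 2381.4 g
ketchup: 14 oz × 3/2 × 28.35 g/oz ÷ 272 g/cup ≈ 2.2 cup

plain yogurt: 360.0 mL; feta: 2381.4 g; ketchup: 2.2 cup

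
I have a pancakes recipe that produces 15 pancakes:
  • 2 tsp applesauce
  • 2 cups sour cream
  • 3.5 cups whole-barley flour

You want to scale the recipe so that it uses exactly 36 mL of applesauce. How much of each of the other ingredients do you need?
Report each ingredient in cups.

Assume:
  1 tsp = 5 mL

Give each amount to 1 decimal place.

sour cream: 7.2 cup; whole-barley flour: 12.6 cup

The original recipe has 10 mL of applesauce, so the scaling factor is 36 ÷ 10 = 18/5 = 3.6.
sour cream: 2 cup × 18/5 = 7.2 cup
whole-barley flour: 3.5 cup × 18/5 = 12.6 cup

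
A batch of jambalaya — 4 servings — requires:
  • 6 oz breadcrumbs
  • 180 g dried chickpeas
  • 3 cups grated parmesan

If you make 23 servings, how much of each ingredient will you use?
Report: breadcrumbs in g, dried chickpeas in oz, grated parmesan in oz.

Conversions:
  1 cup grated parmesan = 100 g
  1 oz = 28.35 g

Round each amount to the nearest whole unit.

Scaling factor: 23/4 = 5.75.
breadcrumbs: 6 oz × 23/4 × 28.35 g/oz ≈ 978 g
dried chickpeas: 180 g × 23/4 ÷ 28.35 g/oz ≈ 37 oz
grated parmesan: 3 cup × 23/4 × 100 g/cup ÷ 28.35 g/oz ≈ 61 oz

breadcrumbs: 978 g; dried chickpeas: 37 oz; grated parmesan: 61 oz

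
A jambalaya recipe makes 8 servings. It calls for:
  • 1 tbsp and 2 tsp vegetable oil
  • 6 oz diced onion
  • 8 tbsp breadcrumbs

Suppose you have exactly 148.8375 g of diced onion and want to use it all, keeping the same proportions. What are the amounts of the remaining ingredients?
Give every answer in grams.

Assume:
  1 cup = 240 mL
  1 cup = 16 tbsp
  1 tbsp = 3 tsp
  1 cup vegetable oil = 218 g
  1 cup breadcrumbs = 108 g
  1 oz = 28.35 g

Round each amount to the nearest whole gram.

The original recipe has 170.1 g of diced onion, so the scaling factor is 148.8375 ÷ 170.1 = 7/8 = 0.875.
vegetable oil: (1 tbsp + 2 tsp = 5/3 tbsp) × 7/8 ÷ 16 tbsp/cup × 218 g/cup ≈ 20 g
breadcrumbs: 8 tbsp × 7/8 ÷ 16 tbsp/cup × 108 g/cup ≈ 47 g

vegetable oil: 20 g; breadcrumbs: 47 g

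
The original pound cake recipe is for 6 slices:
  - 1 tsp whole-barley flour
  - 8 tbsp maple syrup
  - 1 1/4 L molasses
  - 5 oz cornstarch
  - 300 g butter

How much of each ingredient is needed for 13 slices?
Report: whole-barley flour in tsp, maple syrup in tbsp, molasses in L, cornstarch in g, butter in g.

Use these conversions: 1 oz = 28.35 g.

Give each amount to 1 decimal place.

Scaling factor: 13/6.
whole-barley flour: 1 tsp × 13/6 ≈ 2.2 tsp
maple syrup: 8 tbsp × 13/6 ≈ 17.3 tbsp
molasses: 1.25 L × 13/6 ≈ 2.7 L
cornstarch: 5 oz × 13/6 × 28.35 g/oz ≈ 307.1 g
butter: 300 g × 13/6 = 650.0 g

whole-barley flour: 2.2 tsp; maple syrup: 17.3 tbsp; molasses: 2.7 L; cornstarch: 307.1 g; butter: 650.0 g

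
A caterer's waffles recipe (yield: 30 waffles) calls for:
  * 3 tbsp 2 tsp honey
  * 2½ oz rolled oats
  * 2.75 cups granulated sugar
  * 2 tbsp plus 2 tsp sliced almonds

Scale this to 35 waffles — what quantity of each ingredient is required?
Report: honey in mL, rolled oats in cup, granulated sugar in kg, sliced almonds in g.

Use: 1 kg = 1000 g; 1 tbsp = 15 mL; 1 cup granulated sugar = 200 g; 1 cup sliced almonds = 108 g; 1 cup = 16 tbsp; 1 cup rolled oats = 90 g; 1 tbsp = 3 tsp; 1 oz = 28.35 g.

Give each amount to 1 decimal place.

Scaling factor: 35/30 = 7/6.
honey: (3 tbsp + 2 tsp = 11/3 tbsp) × 7/6 × 15 mL/tbsp ≈ 64.2 mL
rolled oats: 2.5 oz × 7/6 × 28.35 g/oz ÷ 90 g/cup ≈ 0.9 cup
granulated sugar: 2.75 cup × 7/6 × 200 g/cup ÷ 1000 g/kg ≈ 0.6 kg
sliced almonds: (2 tbsp + 2 tsp = 8/3 tbsp) × 7/6 ÷ 16 tbsp/cup × 108 g/cup = 21.0 g

honey: 64.2 mL; rolled oats: 0.9 cup; granulated sugar: 0.6 kg; sliced almonds: 21.0 g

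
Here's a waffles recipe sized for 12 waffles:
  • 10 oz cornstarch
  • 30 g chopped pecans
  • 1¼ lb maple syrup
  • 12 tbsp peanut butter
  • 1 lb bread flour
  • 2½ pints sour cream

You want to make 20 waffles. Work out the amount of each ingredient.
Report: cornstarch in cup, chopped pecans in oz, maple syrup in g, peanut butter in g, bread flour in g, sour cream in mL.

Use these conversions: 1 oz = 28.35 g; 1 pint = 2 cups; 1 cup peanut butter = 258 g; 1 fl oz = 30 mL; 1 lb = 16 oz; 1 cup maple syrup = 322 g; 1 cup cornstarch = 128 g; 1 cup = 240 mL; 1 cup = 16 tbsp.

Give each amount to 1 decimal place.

Scaling factor: 20/12 = 5/3.
cornstarch: 10 oz × 5/3 × 28.35 g/oz ÷ 128 g/cup ≈ 3.7 cup
chopped pecans: 30 g × 5/3 ÷ 28.35 g/oz ≈ 1.8 oz
maple syrup: 1.25 lb × 5/3 × 16 oz/lb × 28.35 g/oz = 945.0 g
peanut butter: 12 tbsp × 5/3 ÷ 16 tbsp/cup × 258 g/cup = 322.5 g
bread flour: 1 lb × 5/3 × 16 oz/lb × 28.35 g/oz = 756.0 g
sour cream: 2.5 pint × 5/3 × 2 cup/pint × 240 mL/cup = 2000.0 mL

cornstarch: 3.7 cup; chopped pecans: 1.8 oz; maple syrup: 945.0 g; peanut butter: 322.5 g; bread flour: 756.0 g; sour cream: 2000.0 mL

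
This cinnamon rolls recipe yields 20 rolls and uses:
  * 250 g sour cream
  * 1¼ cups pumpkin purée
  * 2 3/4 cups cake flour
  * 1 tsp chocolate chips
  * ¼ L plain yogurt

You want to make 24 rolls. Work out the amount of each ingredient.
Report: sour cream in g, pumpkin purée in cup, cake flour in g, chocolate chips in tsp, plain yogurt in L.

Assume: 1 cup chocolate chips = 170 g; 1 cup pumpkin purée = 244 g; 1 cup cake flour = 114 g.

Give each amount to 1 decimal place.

Scaling factor: 24/20 = 6/5 = 1.2.
sour cream: 250 g × 6/5 = 300.0 g
pumpkin purée: 1.25 cup × 6/5 = 1.5 cup
cake flour: 2.75 cup × 6/5 × 114 g/cup = 376.2 g
chocolate chips: 1 tsp × 6/5 = 1.2 tsp
plain yogurt: 0.25 L × 6/5 = 0.3 L

sour cream: 300.0 g; pumpkin purée: 1.5 cup; cake flour: 376.2 g; chocolate chips: 1.2 tsp; plain yogurt: 0.3 L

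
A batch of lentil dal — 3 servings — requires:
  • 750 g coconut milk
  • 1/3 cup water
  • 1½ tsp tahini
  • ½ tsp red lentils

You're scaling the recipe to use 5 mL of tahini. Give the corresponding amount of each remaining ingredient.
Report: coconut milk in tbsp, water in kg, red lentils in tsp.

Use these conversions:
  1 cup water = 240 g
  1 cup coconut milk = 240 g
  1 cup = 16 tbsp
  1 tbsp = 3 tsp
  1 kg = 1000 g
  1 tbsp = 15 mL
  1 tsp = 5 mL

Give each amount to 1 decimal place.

The original recipe has 7.5 mL of tahini, so the scaling factor is 5 ÷ 7.5 = 2/3.
coconut milk: 750 g × 2/3 ÷ 240 g/cup × 16 tbsp/cup ≈ 33.3 tbsp
water: 1/3 cup × 2/3 × 240 g/cup ÷ 1000 g/kg ≈ 0.1 kg
red lentils: 0.5 tsp × 2/3 ≈ 0.3 tsp

coconut milk: 33.3 tbsp; water: 0.1 kg; red lentils: 0.3 tsp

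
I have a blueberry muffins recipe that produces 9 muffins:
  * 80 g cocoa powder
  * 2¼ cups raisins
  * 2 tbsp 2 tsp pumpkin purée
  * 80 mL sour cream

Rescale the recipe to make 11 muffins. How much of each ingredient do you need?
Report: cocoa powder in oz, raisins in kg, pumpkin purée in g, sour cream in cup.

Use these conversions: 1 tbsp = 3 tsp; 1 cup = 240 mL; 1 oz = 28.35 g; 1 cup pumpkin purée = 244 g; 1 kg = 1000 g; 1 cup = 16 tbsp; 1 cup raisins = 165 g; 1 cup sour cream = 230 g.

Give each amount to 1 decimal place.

Scaling factor: 11/9.
cocoa powder: 80 g × 11/9 ÷ 28.35 g/oz ≈ 3.4 oz
raisins: 2.25 cup × 11/9 × 165 g/cup ÷ 1000 g/kg ≈ 0.5 kg
pumpkin purée: (2 tbsp + 2 tsp = 8/3 tbsp) × 11/9 ÷ 16 tbsp/cup × 244 g/cup ≈ 49.7 g
sour cream: 80 mL × 11/9 ÷ 240 mL/cup ≈ 0.4 cup

cocoa powder: 3.4 oz; raisins: 0.5 kg; pumpkin purée: 49.7 g; sour cream: 0.4 cup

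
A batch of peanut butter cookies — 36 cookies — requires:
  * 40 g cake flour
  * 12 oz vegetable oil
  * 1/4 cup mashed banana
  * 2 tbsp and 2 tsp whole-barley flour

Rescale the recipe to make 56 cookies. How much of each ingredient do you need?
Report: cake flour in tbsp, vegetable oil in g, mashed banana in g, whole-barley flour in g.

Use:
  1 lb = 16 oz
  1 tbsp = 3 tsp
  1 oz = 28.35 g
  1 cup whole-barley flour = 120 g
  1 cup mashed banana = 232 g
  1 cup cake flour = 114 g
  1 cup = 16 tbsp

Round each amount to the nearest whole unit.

cake flour: 9 tbsp; vegetable oil: 529 g; mashed banana: 90 g; whole-barley flour: 31 g

Scaling factor: 56/36 = 14/9.
cake flour: 40 g × 14/9 ÷ 114 g/cup × 16 tbsp/cup ≈ 9 tbsp
vegetable oil: 12 oz × 14/9 × 28.35 g/oz ≈ 529 g
mashed banana: 0.25 cup × 14/9 × 232 g/cup ≈ 90 g
whole-barley flour: (2 tbsp + 2 tsp = 8/3 tbsp) × 14/9 ÷ 16 tbsp/cup × 120 g/cup ≈ 31 g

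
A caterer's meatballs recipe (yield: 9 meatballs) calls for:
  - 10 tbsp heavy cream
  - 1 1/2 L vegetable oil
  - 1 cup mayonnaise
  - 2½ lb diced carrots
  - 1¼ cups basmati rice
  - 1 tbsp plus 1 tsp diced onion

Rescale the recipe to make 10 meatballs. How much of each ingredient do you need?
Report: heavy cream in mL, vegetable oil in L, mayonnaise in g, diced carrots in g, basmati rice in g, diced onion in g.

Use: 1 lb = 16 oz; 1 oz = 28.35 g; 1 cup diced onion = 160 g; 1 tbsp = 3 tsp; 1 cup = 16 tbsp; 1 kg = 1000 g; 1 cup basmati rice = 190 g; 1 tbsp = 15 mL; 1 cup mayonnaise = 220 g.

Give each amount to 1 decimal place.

heavy cream: 166.7 mL; vegetable oil: 1.7 L; mayonnaise: 244.4 g; diced carrots: 1260.0 g; basmati rice: 263.9 g; diced onion: 14.8 g

Scaling factor: 10/9.
heavy cream: 10 tbsp × 10/9 × 15 mL/tbsp ≈ 166.7 mL
vegetable oil: 1.5 L × 10/9 ≈ 1.7 L
mayonnaise: 1 cup × 10/9 × 220 g/cup ≈ 244.4 g
diced carrots: 2.5 lb × 10/9 × 16 oz/lb × 28.35 g/oz = 1260.0 g
basmati rice: 1.25 cup × 10/9 × 190 g/cup ≈ 263.9 g
diced onion: (1 tbsp + 1 tsp = 4/3 tbsp) × 10/9 ÷ 16 tbsp/cup × 160 g/cup ≈ 14.8 g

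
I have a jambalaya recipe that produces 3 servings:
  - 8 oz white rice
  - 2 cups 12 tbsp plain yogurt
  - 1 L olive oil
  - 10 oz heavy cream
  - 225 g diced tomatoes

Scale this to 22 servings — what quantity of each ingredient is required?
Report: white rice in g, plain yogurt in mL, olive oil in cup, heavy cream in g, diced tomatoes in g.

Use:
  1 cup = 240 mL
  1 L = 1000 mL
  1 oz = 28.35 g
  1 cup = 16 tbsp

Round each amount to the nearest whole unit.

Scaling factor: 22/3.
white rice: 8 oz × 22/3 × 28.35 g/oz ≈ 1663 g
plain yogurt: (2 cup + 12 tbsp = 2.75 cup) × 22/3 × 240 mL/cup = 4840 mL
olive oil: 1 L × 22/3 × 1000 mL/L ÷ 240 mL/cup ≈ 31 cup
heavy cream: 10 oz × 22/3 × 28.35 g/oz = 2079 g
diced tomatoes: 225 g × 22/3 = 1650 g

white rice: 1663 g; plain yogurt: 4840 mL; olive oil: 31 cup; heavy cream: 2079 g; diced tomatoes: 1650 g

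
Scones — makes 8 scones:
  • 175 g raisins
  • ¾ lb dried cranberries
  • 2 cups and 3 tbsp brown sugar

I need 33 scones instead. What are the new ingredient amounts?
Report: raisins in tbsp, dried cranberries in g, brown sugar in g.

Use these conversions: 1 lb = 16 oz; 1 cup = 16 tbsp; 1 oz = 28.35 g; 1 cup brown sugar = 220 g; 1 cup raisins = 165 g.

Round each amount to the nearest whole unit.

Scaling factor: 33/8 = 4.125.
raisins: 175 g × 33/8 ÷ 165 g/cup × 16 tbsp/cup = 70 tbsp
dried cranberries: 0.75 lb × 33/8 × 16 oz/lb × 28.35 g/oz ≈ 1403 g
brown sugar: (2 cup + 3 tbsp = 2.1875 cup) × 33/8 × 220 g/cup ≈ 1985 g

raisins: 70 tbsp; dried cranberries: 1403 g; brown sugar: 1985 g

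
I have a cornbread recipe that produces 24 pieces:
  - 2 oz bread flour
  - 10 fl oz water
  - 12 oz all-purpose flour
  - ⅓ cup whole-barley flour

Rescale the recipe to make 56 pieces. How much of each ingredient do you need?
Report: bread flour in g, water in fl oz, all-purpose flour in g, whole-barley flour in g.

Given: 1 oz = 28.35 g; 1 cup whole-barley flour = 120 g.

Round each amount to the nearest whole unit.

Scaling factor: 56/24 = 7/3.
bread flour: 2 oz × 7/3 × 28.35 g/oz ≈ 132 g
water: 10 fl oz × 7/3 ≈ 23 fl oz
all-purpose flour: 12 oz × 7/3 × 28.35 g/oz ≈ 794 g
whole-barley flour: 1/3 cup × 7/3 × 120 g/cup ≈ 93 g

bread flour: 132 g; water: 23 fl oz; all-purpose flour: 794 g; whole-barley flour: 93 g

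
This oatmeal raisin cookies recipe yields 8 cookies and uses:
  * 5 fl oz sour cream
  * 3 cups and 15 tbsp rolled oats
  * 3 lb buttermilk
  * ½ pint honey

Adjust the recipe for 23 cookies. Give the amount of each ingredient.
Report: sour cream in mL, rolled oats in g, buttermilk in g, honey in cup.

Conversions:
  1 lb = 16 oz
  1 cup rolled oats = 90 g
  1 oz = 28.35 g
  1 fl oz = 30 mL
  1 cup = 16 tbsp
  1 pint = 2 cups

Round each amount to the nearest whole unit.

Scaling factor: 23/8 = 2.875.
sour cream: 5 fl oz × 23/8 × 30 mL/fl oz ≈ 431 mL
rolled oats: (3 cup + 15 tbsp = 3.9375 cup) × 23/8 × 90 g/cup ≈ 1019 g
buttermilk: 3 lb × 23/8 × 16 oz/lb × 28.35 g/oz ≈ 3912 g
honey: 0.5 pint × 23/8 × 2 cup/pint ≈ 3 cup

sour cream: 431 mL; rolled oats: 1019 g; buttermilk: 3912 g; honey: 3 cup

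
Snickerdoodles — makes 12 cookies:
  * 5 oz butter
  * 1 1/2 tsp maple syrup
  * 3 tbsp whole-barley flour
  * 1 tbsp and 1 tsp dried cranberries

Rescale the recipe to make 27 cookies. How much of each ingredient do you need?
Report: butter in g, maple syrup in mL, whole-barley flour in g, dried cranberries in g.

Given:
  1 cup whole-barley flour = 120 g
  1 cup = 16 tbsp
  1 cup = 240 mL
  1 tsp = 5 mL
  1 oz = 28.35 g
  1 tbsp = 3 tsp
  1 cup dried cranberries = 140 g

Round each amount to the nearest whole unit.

Scaling factor: 27/12 = 9/4 = 2.25.
butter: 5 oz × 9/4 × 28.35 g/oz ≈ 319 g
maple syrup: 1.5 tsp × 9/4 × 5 mL/tsp ≈ 17 mL
whole-barley flour: 3 tbsp × 9/4 ÷ 16 tbsp/cup × 120 g/cup ≈ 51 g
dried cranberries: (1 tbsp + 1 tsp = 4/3 tbsp) × 9/4 ÷ 16 tbsp/cup × 140 g/cup ≈ 26 g

butter: 319 g; maple syrup: 17 mL; whole-barley flour: 51 g; dried cranberries: 26 g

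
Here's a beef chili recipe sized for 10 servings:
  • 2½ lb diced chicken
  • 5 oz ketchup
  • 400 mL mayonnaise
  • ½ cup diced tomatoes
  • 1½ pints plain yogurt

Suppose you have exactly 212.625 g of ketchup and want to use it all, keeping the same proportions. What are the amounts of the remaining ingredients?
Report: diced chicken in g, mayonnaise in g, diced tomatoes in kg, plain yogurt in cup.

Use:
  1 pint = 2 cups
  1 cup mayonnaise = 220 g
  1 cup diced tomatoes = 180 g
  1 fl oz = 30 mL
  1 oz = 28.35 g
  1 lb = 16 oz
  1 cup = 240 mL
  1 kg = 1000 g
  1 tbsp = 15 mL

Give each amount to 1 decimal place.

diced chicken: 1701.0 g; mayonnaise: 550.0 g; diced tomatoes: 0.1 kg; plain yogurt: 4.5 cup

The original recipe has 141.75 g of ketchup, so the scaling factor is 212.625 ÷ 141.75 = 3/2 = 1.5.
diced chicken: 2.5 lb × 3/2 × 16 oz/lb × 28.35 g/oz = 1701.0 g
mayonnaise: 400 mL × 3/2 ÷ 240 mL/cup × 220 g/cup = 550.0 g
diced tomatoes: 0.5 cup × 3/2 × 180 g/cup ÷ 1000 g/kg ≈ 0.1 kg
plain yogurt: 1.5 pint × 3/2 × 2 cup/pint = 4.5 cup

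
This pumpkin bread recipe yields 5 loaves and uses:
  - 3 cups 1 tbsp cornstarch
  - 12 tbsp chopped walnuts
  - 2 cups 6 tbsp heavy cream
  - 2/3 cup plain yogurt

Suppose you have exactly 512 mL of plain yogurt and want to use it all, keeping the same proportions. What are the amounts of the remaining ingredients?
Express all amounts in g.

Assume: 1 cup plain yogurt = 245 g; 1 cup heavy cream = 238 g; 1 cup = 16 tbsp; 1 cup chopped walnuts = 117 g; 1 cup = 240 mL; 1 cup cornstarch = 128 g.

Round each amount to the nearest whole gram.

cornstarch: 1254 g; chopped walnuts: 281 g; heavy cream: 1809 g

The original recipe has 160 mL of plain yogurt, so the scaling factor is 512 ÷ 160 = 16/5 = 3.2.
cornstarch: (3 cup + 1 tbsp = 3.0625 cup) × 16/5 × 128 g/cup ≈ 1254 g
chopped walnuts: 12 tbsp × 16/5 ÷ 16 tbsp/cup × 117 g/cup ≈ 281 g
heavy cream: (2 cup + 6 tbsp = 2.375 cup) × 16/5 × 238 g/cup ≈ 1809 g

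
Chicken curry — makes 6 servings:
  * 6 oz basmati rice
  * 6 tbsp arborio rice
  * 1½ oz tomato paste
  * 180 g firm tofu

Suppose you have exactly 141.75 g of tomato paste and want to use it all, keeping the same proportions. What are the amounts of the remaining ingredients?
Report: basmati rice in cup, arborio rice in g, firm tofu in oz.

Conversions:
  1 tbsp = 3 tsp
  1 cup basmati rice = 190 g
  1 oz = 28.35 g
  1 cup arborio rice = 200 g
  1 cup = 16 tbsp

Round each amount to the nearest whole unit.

The original recipe has 42.525 g of tomato paste, so the scaling factor is 141.75 ÷ 42.525 = 10/3.
basmati rice: 6 oz × 10/3 × 28.35 g/oz ÷ 190 g/cup ≈ 3 cup
arborio rice: 6 tbsp × 10/3 ÷ 16 tbsp/cup × 200 g/cup = 250 g
firm tofu: 180 g × 10/3 ÷ 28.35 g/oz ≈ 21 oz

basmati rice: 3 cup; arborio rice: 250 g; firm tofu: 21 oz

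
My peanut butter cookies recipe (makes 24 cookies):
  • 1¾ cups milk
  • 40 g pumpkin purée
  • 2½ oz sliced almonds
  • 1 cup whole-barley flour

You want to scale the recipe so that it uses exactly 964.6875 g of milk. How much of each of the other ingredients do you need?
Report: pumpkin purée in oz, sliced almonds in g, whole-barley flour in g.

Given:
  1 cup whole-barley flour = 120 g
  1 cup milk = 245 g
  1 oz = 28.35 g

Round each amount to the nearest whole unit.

pumpkin purée: 3 oz; sliced almonds: 159 g; whole-barley flour: 270 g

The original recipe has 428.75 g of milk, so the scaling factor is 964.6875 ÷ 428.75 = 9/4 = 2.25.
pumpkin purée: 40 g × 9/4 ÷ 28.35 g/oz ≈ 3 oz
sliced almonds: 2.5 oz × 9/4 × 28.35 g/oz ≈ 159 g
whole-barley flour: 1 cup × 9/4 × 120 g/cup = 270 g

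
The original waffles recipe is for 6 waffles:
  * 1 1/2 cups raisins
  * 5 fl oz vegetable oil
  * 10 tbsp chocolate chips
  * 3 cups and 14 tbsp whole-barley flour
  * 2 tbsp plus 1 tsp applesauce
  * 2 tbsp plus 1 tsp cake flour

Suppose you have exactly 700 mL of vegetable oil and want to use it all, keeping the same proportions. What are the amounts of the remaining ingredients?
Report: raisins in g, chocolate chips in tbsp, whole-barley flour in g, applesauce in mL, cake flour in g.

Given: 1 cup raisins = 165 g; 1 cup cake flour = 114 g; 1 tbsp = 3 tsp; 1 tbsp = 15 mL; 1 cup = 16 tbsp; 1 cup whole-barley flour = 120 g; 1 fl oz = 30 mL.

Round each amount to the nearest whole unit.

The original recipe has 150 mL of vegetable oil, so the scaling factor is 700 ÷ 150 = 14/3.
raisins: 1.5 cup × 14/3 × 165 g/cup = 1155 g
chocolate chips: 10 tbsp × 14/3 ≈ 47 tbsp
whole-barley flour: (3 cup + 14 tbsp = 3.875 cup) × 14/3 × 120 g/cup = 2170 g
applesauce: (2 tbsp + 1 tsp = 7/3 tbsp) × 14/3 × 15 mL/tbsp ≈ 163 mL
cake flour: (2 tbsp + 1 tsp = 7/3 tbsp) × 14/3 ÷ 16 tbsp/cup × 114 g/cup ≈ 78 g

raisins: 1155 g; chocolate chips: 47 tbsp; whole-barley flour: 2170 g; applesauce: 163 mL; cake flour: 78 g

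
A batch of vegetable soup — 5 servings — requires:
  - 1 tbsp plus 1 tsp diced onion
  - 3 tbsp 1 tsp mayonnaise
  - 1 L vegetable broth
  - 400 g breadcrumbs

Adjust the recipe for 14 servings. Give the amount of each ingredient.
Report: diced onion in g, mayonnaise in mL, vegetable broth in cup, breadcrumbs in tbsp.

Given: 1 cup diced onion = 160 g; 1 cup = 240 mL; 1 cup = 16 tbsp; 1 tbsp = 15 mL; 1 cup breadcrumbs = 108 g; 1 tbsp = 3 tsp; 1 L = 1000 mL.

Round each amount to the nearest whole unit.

Scaling factor: 14/5 = 2.8.
diced onion: (1 tbsp + 1 tsp = 4/3 tbsp) × 14/5 ÷ 16 tbsp/cup × 160 g/cup ≈ 37 g
mayonnaise: (3 tbsp + 1 tsp = 10/3 tbsp) × 14/5 × 15 mL/tbsp = 140 mL
vegetable broth: 1 L × 14/5 × 1000 mL/L ÷ 240 mL/cup ≈ 12 cup
breadcrumbs: 400 g × 14/5 ÷ 108 g/cup × 16 tbsp/cup ≈ 166 tbsp

diced onion: 37 g; mayonnaise: 140 mL; vegetable broth: 12 cup; breadcrumbs: 166 tbsp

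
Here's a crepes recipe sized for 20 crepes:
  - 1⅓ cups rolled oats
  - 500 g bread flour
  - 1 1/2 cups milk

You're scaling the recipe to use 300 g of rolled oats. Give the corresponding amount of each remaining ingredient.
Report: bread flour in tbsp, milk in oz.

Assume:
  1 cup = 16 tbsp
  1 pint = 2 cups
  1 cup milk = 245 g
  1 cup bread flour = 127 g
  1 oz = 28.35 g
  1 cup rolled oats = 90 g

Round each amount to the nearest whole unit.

The original recipe has 120 g of rolled oats, so the scaling factor is 300 ÷ 120 = 5/2 = 2.5.
bread flour: 500 g × 5/2 ÷ 127 g/cup × 16 tbsp/cup ≈ 157 tbsp
milk: 1.5 cup × 5/2 × 245 g/cup ÷ 28.35 g/oz ≈ 32 oz

bread flour: 157 tbsp; milk: 32 oz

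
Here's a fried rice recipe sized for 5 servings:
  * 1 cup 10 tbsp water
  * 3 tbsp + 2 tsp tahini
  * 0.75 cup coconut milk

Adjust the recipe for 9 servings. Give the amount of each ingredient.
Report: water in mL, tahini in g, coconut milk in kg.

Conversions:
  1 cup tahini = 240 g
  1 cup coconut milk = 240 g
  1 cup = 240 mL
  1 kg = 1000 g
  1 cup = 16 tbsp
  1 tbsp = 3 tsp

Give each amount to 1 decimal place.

water: 702.0 mL; tahini: 99.0 g; coconut milk: 0.3 kg

Scaling factor: 9/5 = 1.8.
water: (1 cup + 10 tbsp = 1.625 cup) × 9/5 × 240 mL/cup = 702.0 mL
tahini: (3 tbsp + 2 tsp = 11/3 tbsp) × 9/5 ÷ 16 tbsp/cup × 240 g/cup = 99.0 g
coconut milk: 0.75 cup × 9/5 × 240 g/cup ÷ 1000 g/kg ≈ 0.3 kg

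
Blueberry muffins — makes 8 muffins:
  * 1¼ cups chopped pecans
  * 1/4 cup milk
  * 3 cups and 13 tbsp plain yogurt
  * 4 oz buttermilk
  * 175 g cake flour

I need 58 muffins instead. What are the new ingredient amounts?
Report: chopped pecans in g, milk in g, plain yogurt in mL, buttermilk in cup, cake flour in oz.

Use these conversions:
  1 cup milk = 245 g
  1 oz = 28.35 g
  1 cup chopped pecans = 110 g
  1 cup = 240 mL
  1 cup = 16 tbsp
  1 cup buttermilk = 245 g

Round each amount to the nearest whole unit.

chopped pecans: 997 g; milk: 444 g; plain yogurt: 6634 mL; buttermilk: 3 cup; cake flour: 45 oz

Scaling factor: 58/8 = 29/4 = 7.25.
chopped pecans: 1.25 cup × 29/4 × 110 g/cup ≈ 997 g
milk: 0.25 cup × 29/4 × 245 g/cup ≈ 444 g
plain yogurt: (3 cup + 13 tbsp = 3.8125 cup) × 29/4 × 240 mL/cup ≈ 6634 mL
buttermilk: 4 oz × 29/4 × 28.35 g/oz ÷ 245 g/cup ≈ 3 cup
cake flour: 175 g × 29/4 ÷ 28.35 g/oz ≈ 45 oz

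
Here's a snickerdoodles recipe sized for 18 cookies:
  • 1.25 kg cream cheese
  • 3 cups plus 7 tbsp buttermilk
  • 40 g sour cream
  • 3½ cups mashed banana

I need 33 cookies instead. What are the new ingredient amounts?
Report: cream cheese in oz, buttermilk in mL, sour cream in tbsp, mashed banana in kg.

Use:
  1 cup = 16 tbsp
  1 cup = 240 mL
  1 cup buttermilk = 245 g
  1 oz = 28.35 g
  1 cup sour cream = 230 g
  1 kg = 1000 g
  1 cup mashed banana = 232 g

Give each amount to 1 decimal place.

Scaling factor: 33/18 = 11/6.
cream cheese: 1.25 kg × 11/6 × 1000 g/kg ÷ 28.35 g/oz ≈ 80.8 oz
buttermilk: (3 cup + 7 tbsp = 3.4375 cup) × 11/6 × 240 mL/cup = 1512.5 mL
sour cream: 40 g × 11/6 ÷ 230 g/cup × 16 tbsp/cup ≈ 5.1 tbsp
mashed banana: 3.5 cup × 11/6 × 232 g/cup ÷ 1000 g/kg ≈ 1.5 kg

cream cheese: 80.8 oz; buttermilk: 1512.5 mL; sour cream: 5.1 tbsp; mashed banana: 1.5 kg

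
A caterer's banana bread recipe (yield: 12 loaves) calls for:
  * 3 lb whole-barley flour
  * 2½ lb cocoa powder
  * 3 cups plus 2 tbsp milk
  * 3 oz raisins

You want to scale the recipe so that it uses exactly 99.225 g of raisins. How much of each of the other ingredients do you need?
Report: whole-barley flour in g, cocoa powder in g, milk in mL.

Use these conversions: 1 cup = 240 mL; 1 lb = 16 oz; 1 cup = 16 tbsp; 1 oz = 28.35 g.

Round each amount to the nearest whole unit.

whole-barley flour: 1588 g; cocoa powder: 1323 g; milk: 875 mL

The original recipe has 85.05 g of raisins, so the scaling factor is 99.225 ÷ 85.05 = 7/6.
whole-barley flour: 3 lb × 7/6 × 16 oz/lb × 28.35 g/oz ≈ 1588 g
cocoa powder: 2.5 lb × 7/6 × 16 oz/lb × 28.35 g/oz = 1323 g
milk: (3 cup + 2 tbsp = 3.125 cup) × 7/6 × 240 mL/cup = 875 mL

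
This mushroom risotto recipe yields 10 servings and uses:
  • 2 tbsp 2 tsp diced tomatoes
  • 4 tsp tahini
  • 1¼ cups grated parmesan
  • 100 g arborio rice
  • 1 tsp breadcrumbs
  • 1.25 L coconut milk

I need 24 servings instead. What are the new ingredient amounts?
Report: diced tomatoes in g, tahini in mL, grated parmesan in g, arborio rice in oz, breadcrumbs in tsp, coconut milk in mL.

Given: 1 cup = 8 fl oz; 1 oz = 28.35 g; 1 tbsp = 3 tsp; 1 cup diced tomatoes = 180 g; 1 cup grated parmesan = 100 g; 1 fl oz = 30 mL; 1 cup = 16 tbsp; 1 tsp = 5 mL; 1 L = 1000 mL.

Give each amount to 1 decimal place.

diced tomatoes: 72.0 g; tahini: 48.0 mL; grated parmesan: 300.0 g; arborio rice: 8.5 oz; breadcrumbs: 2.4 tsp; coconut milk: 3000.0 mL

Scaling factor: 24/10 = 12/5 = 2.4.
diced tomatoes: (2 tbsp + 2 tsp = 8/3 tbsp) × 12/5 ÷ 16 tbsp/cup × 180 g/cup = 72.0 g
tahini: 4 tsp × 12/5 × 5 mL/tsp = 48.0 mL
grated parmesan: 1.25 cup × 12/5 × 100 g/cup = 300.0 g
arborio rice: 100 g × 12/5 ÷ 28.35 g/oz ≈ 8.5 oz
breadcrumbs: 1 tsp × 12/5 = 2.4 tsp
coconut milk: 1.25 L × 12/5 × 1000 mL/L = 3000.0 mL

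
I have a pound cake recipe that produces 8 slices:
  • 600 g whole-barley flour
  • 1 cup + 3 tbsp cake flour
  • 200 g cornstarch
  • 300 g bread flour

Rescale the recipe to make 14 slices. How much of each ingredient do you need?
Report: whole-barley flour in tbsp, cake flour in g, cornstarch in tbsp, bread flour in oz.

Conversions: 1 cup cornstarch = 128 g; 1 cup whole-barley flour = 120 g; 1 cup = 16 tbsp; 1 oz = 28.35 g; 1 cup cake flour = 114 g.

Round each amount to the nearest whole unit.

whole-barley flour: 140 tbsp; cake flour: 237 g; cornstarch: 44 tbsp; bread flour: 19 oz

Scaling factor: 14/8 = 7/4 = 1.75.
whole-barley flour: 600 g × 7/4 ÷ 120 g/cup × 16 tbsp/cup = 140 tbsp
cake flour: (1 cup + 3 tbsp = 1.1875 cup) × 7/4 × 114 g/cup ≈ 237 g
cornstarch: 200 g × 7/4 ÷ 128 g/cup × 16 tbsp/cup ≈ 44 tbsp
bread flour: 300 g × 7/4 ÷ 28.35 g/oz ≈ 19 oz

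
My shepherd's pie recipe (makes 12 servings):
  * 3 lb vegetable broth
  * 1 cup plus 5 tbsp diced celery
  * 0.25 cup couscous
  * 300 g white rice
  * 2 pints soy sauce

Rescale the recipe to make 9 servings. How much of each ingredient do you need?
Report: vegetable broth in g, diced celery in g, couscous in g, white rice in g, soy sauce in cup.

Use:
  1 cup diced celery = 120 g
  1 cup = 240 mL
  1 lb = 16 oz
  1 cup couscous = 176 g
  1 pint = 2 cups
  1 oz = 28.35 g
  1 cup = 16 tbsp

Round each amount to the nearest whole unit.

Scaling factor: 9/12 = 3/4 = 0.75.
vegetable broth: 3 lb × 3/4 × 16 oz/lb × 28.35 g/oz ≈ 1021 g
diced celery: (1 cup + 5 tbsp = 1.3125 cup) × 3/4 × 120 g/cup ≈ 118 g
couscous: 0.25 cup × 3/4 × 176 g/cup = 33 g
white rice: 300 g × 3/4 = 225 g
soy sauce: 2 pint × 3/4 × 2 cup/pint = 3 cup

vegetable broth: 1021 g; diced celery: 118 g; couscous: 33 g; white rice: 225 g; soy sauce: 3 cup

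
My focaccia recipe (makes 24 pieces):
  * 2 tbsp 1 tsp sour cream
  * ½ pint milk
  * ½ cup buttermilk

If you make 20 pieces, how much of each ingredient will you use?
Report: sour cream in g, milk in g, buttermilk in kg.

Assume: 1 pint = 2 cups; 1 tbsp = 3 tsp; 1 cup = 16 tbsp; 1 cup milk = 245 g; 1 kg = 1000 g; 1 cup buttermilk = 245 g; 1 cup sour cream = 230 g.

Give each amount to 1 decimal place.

Scaling factor: 20/24 = 5/6.
sour cream: (2 tbsp + 1 tsp = 7/3 tbsp) × 5/6 ÷ 16 tbsp/cup × 230 g/cup ≈ 28.0 g
milk: 0.5 pint × 5/6 × 2 cup/pint × 245 g/cup ≈ 204.2 g
buttermilk: 0.5 cup × 5/6 × 245 g/cup ÷ 1000 g/kg ≈ 0.1 kg

sour cream: 28.0 g; milk: 204.2 g; buttermilk: 0.1 kg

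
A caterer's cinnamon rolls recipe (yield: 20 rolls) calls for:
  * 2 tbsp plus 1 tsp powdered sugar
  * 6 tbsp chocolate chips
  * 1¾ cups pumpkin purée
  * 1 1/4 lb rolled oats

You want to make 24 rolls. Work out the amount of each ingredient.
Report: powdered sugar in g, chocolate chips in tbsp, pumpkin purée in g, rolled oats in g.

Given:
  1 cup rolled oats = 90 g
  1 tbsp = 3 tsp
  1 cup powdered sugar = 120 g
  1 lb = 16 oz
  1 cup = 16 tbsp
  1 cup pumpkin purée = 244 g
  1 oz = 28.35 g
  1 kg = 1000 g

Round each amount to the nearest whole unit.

Scaling factor: 24/20 = 6/5 = 1.2.
powdered sugar: (2 tbsp + 1 tsp = 7/3 tbsp) × 6/5 ÷ 16 tbsp/cup × 120 g/cup = 21 g
chocolate chips: 6 tbsp × 6/5 ≈ 7 tbsp
pumpkin purée: 1.75 cup × 6/5 × 244 g/cup ≈ 512 g
rolled oats: 1.25 lb × 6/5 × 16 oz/lb × 28.35 g/oz ≈ 680 g

powdered sugar: 21 g; chocolate chips: 7 tbsp; pumpkin purée: 512 g; rolled oats: 680 g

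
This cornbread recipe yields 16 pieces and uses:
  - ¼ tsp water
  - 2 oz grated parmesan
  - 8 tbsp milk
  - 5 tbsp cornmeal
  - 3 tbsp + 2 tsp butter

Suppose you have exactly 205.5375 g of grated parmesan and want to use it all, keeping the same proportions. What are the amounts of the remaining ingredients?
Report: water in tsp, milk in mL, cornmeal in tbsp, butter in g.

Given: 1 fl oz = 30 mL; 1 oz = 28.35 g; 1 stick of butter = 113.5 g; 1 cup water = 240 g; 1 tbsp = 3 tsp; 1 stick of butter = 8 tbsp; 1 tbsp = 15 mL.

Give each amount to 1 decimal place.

water: 0.9 tsp; milk: 435.0 mL; cornmeal: 18.1 tbsp; butter: 188.6 g

The original recipe has 56.7 g of grated parmesan, so the scaling factor is 205.5375 ÷ 56.7 = 29/8 = 3.625.
water: 0.25 tsp × 29/8 ≈ 0.9 tsp
milk: 8 tbsp × 29/8 × 15 mL/tbsp = 435.0 mL
cornmeal: 5 tbsp × 29/8 ≈ 18.1 tbsp
butter: (3 tbsp + 2 tsp = 11/3 tbsp) × 29/8 ÷ 8 tbsp/stick × 113.5 g/stick ≈ 188.6 g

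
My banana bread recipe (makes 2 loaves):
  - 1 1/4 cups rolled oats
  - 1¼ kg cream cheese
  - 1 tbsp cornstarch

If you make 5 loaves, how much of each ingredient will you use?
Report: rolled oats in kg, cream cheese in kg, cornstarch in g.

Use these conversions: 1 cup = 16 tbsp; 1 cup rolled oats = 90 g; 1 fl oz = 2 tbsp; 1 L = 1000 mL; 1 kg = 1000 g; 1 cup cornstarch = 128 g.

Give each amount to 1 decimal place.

rolled oats: 0.3 kg; cream cheese: 3.1 kg; cornstarch: 20.0 g

Scaling factor: 5/2 = 2.5.
rolled oats: 1.25 cup × 5/2 × 90 g/cup ÷ 1000 g/kg ≈ 0.3 kg
cream cheese: 1.25 kg × 5/2 ≈ 3.1 kg
cornstarch: 1 tbsp × 5/2 ÷ 16 tbsp/cup × 128 g/cup = 20.0 g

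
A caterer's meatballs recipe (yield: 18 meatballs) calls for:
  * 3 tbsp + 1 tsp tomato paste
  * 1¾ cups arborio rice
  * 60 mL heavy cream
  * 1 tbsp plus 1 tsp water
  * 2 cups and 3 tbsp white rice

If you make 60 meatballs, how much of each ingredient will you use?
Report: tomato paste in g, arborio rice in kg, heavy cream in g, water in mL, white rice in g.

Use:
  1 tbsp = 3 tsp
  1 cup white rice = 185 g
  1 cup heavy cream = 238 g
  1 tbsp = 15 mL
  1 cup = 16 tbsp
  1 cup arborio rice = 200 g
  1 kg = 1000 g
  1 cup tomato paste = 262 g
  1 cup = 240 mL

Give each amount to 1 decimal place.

tomato paste: 181.9 g; arborio rice: 1.2 kg; heavy cream: 198.3 g; water: 66.7 mL; white rice: 1349.0 g

Scaling factor: 60/18 = 10/3.
tomato paste: (3 tbsp + 1 tsp = 10/3 tbsp) × 10/3 ÷ 16 tbsp/cup × 262 g/cup ≈ 181.9 g
arborio rice: 1.75 cup × 10/3 × 200 g/cup ÷ 1000 g/kg ≈ 1.2 kg
heavy cream: 60 mL × 10/3 ÷ 240 mL/cup × 238 g/cup ≈ 198.3 g
water: (1 tbsp + 1 tsp = 4/3 tbsp) × 10/3 × 15 mL/tbsp ≈ 66.7 mL
white rice: (2 cup + 3 tbsp = 2.1875 cup) × 10/3 × 185 g/cup ≈ 1349.0 g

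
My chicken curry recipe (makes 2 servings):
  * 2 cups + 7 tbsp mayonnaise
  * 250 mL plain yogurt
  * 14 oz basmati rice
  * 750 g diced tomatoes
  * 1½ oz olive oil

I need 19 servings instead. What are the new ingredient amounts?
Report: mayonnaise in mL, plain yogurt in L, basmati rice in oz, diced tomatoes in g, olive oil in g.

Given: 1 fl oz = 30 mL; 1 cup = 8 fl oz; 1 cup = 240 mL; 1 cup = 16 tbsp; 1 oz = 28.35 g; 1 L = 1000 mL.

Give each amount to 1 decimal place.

Scaling factor: 19/2 = 9.5.
mayonnaise: (2 cup + 7 tbsp = 2.4375 cup) × 19/2 × 240 mL/cup = 5557.5 mL
plain yogurt: 250 mL × 19/2 ÷ 1000 mL/L ≈ 2.4 L
basmati rice: 14 oz × 19/2 = 133.0 oz
diced tomatoes: 750 g × 19/2 = 7125.0 g
olive oil: 1.5 oz × 19/2 × 28.35 g/oz ≈ 404.0 g

mayonnaise: 5557.5 mL; plain yogurt: 2.4 L; basmati rice: 133.0 oz; diced tomatoes: 7125.0 g; olive oil: 404.0 g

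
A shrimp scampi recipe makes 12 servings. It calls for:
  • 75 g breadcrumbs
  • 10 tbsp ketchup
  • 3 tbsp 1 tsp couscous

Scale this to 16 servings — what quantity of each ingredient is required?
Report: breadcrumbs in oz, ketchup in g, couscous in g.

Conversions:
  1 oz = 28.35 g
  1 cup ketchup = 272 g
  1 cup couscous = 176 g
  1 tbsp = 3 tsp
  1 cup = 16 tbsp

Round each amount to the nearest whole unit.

breadcrumbs: 4 oz; ketchup: 227 g; couscous: 49 g

Scaling factor: 16/12 = 4/3.
breadcrumbs: 75 g × 4/3 ÷ 28.35 g/oz ≈ 4 oz
ketchup: 10 tbsp × 4/3 ÷ 16 tbsp/cup × 272 g/cup ≈ 227 g
couscous: (3 tbsp + 1 tsp = 10/3 tbsp) × 4/3 ÷ 16 tbsp/cup × 176 g/cup ≈ 49 g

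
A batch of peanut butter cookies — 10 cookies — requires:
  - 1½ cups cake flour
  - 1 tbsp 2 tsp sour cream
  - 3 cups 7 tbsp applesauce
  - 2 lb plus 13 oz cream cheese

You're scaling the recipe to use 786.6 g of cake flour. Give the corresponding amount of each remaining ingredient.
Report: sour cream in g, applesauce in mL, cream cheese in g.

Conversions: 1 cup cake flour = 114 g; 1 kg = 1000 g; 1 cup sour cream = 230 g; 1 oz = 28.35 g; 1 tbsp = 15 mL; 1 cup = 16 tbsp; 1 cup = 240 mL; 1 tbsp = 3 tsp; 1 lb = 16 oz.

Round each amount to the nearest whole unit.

sour cream: 110 g; applesauce: 3795 mL; cream cheese: 5868 g

The original recipe has 171 g of cake flour, so the scaling factor is 786.6 ÷ 171 = 23/5 = 4.6.
sour cream: (1 tbsp + 2 tsp = 5/3 tbsp) × 23/5 ÷ 16 tbsp/cup × 230 g/cup ≈ 110 g
applesauce: (3 cup + 7 tbsp = 3.4375 cup) × 23/5 × 240 mL/cup = 3795 mL
cream cheese: (2 lb + 13 oz = 2.8125 lb) × 23/5 × 16 oz/lb × 28.35 g/oz ≈ 5868 g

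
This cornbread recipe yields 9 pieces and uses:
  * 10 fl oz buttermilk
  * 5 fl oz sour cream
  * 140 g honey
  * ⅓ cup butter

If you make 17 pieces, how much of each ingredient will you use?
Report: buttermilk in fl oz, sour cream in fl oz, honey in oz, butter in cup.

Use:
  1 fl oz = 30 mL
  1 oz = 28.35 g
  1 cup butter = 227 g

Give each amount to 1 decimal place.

Scaling factor: 17/9.
buttermilk: 10 fl oz × 17/9 ≈ 18.9 fl oz
sour cream: 5 fl oz × 17/9 ≈ 9.4 fl oz
honey: 140 g × 17/9 ÷ 28.35 g/oz ≈ 9.3 oz
butter: 1/3 cup × 17/9 ≈ 0.6 cup

buttermilk: 18.9 fl oz; sour cream: 9.4 fl oz; honey: 9.3 oz; butter: 0.6 cup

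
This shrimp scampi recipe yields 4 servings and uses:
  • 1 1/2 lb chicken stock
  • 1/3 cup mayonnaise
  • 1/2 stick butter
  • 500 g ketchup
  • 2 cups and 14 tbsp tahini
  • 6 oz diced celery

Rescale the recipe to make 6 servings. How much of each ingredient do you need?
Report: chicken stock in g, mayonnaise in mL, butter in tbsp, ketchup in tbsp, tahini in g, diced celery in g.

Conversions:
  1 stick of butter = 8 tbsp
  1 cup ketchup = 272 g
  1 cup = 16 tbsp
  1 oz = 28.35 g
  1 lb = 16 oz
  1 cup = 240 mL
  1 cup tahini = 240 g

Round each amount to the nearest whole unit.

Scaling factor: 6/4 = 3/2 = 1.5.
chicken stock: 1.5 lb × 3/2 × 16 oz/lb × 28.35 g/oz ≈ 1021 g
mayonnaise: 1/3 cup × 3/2 × 240 mL/cup = 120 mL
butter: 0.5 stick × 3/2 × 8 tbsp/stick = 6 tbsp
ketchup: 500 g × 3/2 ÷ 272 g/cup × 16 tbsp/cup ≈ 44 tbsp
tahini: (2 cup + 14 tbsp = 2.875 cup) × 3/2 × 240 g/cup = 1035 g
diced celery: 6 oz × 3/2 × 28.35 g/oz ≈ 255 g

chicken stock: 1021 g; mayonnaise: 120 mL; butter: 6 tbsp; ketchup: 44 tbsp; tahini: 1035 g; diced celery: 255 g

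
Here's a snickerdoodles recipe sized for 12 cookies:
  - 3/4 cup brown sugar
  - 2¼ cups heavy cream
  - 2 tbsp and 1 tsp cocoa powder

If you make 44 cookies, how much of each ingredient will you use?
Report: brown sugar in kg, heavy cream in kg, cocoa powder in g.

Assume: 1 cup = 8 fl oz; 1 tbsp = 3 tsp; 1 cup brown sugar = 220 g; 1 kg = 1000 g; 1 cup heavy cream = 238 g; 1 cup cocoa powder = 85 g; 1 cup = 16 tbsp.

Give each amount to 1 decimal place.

Scaling factor: 44/12 = 11/3.
brown sugar: 0.75 cup × 11/3 × 220 g/cup ÷ 1000 g/kg ≈ 0.6 kg
heavy cream: 2.25 cup × 11/3 × 238 g/cup ÷ 1000 g/kg ≈ 2.0 kg
cocoa powder: (2 tbsp + 1 tsp = 7/3 tbsp) × 11/3 ÷ 16 tbsp/cup × 85 g/cup ≈ 45.5 g

brown sugar: 0.6 kg; heavy cream: 2.0 kg; cocoa powder: 45.5 g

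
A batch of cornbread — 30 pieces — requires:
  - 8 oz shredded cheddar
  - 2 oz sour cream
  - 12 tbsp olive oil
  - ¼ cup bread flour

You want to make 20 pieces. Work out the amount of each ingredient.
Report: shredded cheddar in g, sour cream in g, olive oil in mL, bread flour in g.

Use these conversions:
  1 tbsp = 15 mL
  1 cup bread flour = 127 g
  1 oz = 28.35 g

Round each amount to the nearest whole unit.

shredded cheddar: 151 g; sour cream: 38 g; olive oil: 120 mL; bread flour: 21 g

Scaling factor: 20/30 = 2/3.
shredded cheddar: 8 oz × 2/3 × 28.35 g/oz ≈ 151 g
sour cream: 2 oz × 2/3 × 28.35 g/oz ≈ 38 g
olive oil: 12 tbsp × 2/3 × 15 mL/tbsp = 120 mL
bread flour: 0.25 cup × 2/3 × 127 g/cup ≈ 21 g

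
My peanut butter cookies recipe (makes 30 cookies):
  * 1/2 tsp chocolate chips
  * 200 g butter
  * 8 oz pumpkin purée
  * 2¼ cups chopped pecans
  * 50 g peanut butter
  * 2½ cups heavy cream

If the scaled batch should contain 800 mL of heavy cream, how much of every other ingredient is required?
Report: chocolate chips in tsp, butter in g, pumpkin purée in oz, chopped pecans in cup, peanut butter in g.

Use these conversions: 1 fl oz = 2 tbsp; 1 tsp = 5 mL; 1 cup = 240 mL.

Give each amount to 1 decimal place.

The original recipe has 600 mL of heavy cream, so the scaling factor is 800 ÷ 600 = 4/3.
chocolate chips: 0.5 tsp × 4/3 ≈ 0.7 tsp
butter: 200 g × 4/3 ≈ 266.7 g
pumpkin purée: 8 oz × 4/3 ≈ 10.7 oz
chopped pecans: 2.25 cup × 4/3 = 3.0 cup
peanut butter: 50 g × 4/3 ≈ 66.7 g

chocolate chips: 0.7 tsp; butter: 266.7 g; pumpkin purée: 10.7 oz; chopped pecans: 3.0 cup; peanut butter: 66.7 g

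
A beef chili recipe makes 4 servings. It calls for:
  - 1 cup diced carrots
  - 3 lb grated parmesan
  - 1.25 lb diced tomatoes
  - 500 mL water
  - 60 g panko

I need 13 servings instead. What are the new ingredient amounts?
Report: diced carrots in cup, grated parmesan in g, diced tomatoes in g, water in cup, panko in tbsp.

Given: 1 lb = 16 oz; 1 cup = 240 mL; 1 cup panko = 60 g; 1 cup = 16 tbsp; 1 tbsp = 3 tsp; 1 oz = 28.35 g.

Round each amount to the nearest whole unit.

Scaling factor: 13/4 = 3.25.
diced carrots: 1 cup × 13/4 ≈ 3 cup
grated parmesan: 3 lb × 13/4 × 16 oz/lb × 28.35 g/oz ≈ 4423 g
diced tomatoes: 1.25 lb × 13/4 × 16 oz/lb × 28.35 g/oz ≈ 1843 g
water: 500 mL × 13/4 ÷ 240 mL/cup ≈ 7 cup
panko: 60 g × 13/4 ÷ 60 g/cup × 16 tbsp/cup = 52 tbsp

diced carrots: 3 cup; grated parmesan: 4423 g; diced tomatoes: 1843 g; water: 7 cup; panko: 52 tbsp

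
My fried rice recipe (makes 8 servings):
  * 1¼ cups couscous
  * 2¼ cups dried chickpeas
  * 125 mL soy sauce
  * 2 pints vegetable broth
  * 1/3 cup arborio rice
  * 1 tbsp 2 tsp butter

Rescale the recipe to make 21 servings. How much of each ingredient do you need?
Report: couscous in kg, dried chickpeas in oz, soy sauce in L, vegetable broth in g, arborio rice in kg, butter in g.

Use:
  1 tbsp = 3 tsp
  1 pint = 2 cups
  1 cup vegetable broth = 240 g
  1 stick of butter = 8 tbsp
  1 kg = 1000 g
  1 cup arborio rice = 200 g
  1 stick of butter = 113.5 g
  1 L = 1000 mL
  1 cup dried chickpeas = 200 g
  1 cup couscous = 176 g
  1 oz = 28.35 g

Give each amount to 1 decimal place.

couscous: 0.6 kg; dried chickpeas: 41.7 oz; soy sauce: 0.3 L; vegetable broth: 2520.0 g; arborio rice: 0.2 kg; butter: 62.1 g

Scaling factor: 21/8 = 2.625.
couscous: 1.25 cup × 21/8 × 176 g/cup ÷ 1000 g/kg ≈ 0.6 kg
dried chickpeas: 2.25 cup × 21/8 × 200 g/cup ÷ 28.35 g/oz ≈ 41.7 oz
soy sauce: 125 mL × 21/8 ÷ 1000 mL/L ≈ 0.3 L
vegetable broth: 2 pint × 21/8 × 2 cup/pint × 240 g/cup = 2520.0 g
arborio rice: 1/3 cup × 21/8 × 200 g/cup ÷ 1000 g/kg ≈ 0.2 kg
butter: (1 tbsp + 2 tsp = 5/3 tbsp) × 21/8 ÷ 8 tbsp/stick × 113.5 g/stick ≈ 62.1 g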